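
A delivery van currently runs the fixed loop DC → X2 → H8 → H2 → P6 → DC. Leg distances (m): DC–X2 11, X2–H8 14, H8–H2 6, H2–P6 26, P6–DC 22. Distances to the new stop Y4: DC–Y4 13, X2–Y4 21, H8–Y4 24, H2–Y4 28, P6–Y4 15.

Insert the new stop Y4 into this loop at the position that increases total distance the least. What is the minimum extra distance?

+6 m — insert Y4 between P6 and DC.

Insertion cost between consecutive stops i–j is d(i,Y4) + d(Y4,j) − d(i,j):
  between DC and X2: 13 + 21 − 11 = 23
  between X2 and H8: 21 + 24 − 14 = 31
  between H8 and H2: 24 + 28 − 6 = 46
  between H2 and P6: 28 + 15 − 26 = 17
  between P6 and DC: 15 + 13 − 22 = 6
Cheapest insertion is between P6 and DC, adding 6.
New total = 79 + 6 = 85.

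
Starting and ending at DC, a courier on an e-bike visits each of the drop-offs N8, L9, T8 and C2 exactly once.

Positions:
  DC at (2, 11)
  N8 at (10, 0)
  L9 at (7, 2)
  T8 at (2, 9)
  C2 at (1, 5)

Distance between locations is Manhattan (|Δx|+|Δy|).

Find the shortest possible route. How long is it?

Shortest round trip = 40.

DC → N8 → L9 → T8 → C2 → DC: 19+5+12+5+7 = 48
DC → N8 → L9 → C2 → T8 → DC: 19+5+9+5+2 = 40
DC → N8 → T8 → L9 → C2 → DC: 19+17+12+9+7 = 64
DC → N8 → T8 → C2 → L9 → DC: 19+17+5+9+14 = 64
DC → N8 → C2 → L9 → T8 → DC: 19+14+9+12+2 = 56
DC → N8 → C2 → T8 → L9 → DC: 19+14+5+12+14 = 64
DC → L9 → N8 → T8 → C2 → DC: 14+5+17+5+7 = 48
DC → L9 → N8 → C2 → T8 → DC: 14+5+14+5+2 = 40
DC → L9 → T8 → N8 → C2 → DC: 14+12+17+14+7 = 64
DC → L9 → C2 → N8 → T8 → DC: 14+9+14+17+2 = 56
DC → T8 → N8 → L9 → C2 → DC: 2+17+5+9+7 = 40
DC → T8 → L9 → N8 → C2 → DC: 2+12+5+14+7 = 40
The minimum is 40.
One optimal route: DC → N8 → L9 → C2 → T8 → DC (or its reverse).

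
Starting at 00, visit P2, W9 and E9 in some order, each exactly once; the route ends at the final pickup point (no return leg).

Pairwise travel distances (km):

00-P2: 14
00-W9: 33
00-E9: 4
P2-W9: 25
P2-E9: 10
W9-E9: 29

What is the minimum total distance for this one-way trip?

There are 3! = 6 possible orderings.
00 - P2 - W9 - E9: 14+25+29 = 68
00 - P2 - E9 - W9: 14+10+29 = 53
00 - W9 - P2 - E9: 33+25+10 = 68
00 - W9 - E9 - P2: 33+29+10 = 72
00 - E9 - P2 - W9: 4+10+25 = 39
00 - E9 - W9 - P2: 4+29+25 = 58
The minimum is 39.
One shortest path: 00 → E9 → P2 → W9.

Minimum one-way distance = 39 km.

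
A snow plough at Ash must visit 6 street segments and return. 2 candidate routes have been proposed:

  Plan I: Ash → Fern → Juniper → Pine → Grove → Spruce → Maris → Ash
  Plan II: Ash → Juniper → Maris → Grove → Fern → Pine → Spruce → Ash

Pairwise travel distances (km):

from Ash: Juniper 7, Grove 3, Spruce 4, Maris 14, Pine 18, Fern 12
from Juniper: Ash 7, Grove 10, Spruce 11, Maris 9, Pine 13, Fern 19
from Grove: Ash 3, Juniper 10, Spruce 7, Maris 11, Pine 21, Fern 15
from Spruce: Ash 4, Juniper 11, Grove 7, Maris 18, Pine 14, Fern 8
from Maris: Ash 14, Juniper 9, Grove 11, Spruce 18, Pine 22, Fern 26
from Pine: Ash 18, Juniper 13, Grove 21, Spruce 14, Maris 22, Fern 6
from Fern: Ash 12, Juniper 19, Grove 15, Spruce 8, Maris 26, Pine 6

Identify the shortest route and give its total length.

Plan I: 12 + 19 + 13 + 21 + 7 + 18 + 14 = 104
Plan II: 7 + 9 + 11 + 15 + 6 + 14 + 4 = 66

Shortest is Plan II, total 66 km.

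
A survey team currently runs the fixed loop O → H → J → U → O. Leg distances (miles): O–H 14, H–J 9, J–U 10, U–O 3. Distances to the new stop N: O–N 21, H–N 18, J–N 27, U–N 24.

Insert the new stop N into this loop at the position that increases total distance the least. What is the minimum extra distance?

Insertion cost between consecutive stops i–j is d(i,N) + d(N,j) − d(i,j):
  between O and H: 21 + 18 − 14 = 25
  between H and J: 18 + 27 − 9 = 36
  between J and U: 27 + 24 − 10 = 41
  between U and O: 24 + 21 − 3 = 42
Cheapest insertion is between O and H, adding 25.
New total = 36 + 25 = 61.

Adding 25 miles by placing N on the O–H leg.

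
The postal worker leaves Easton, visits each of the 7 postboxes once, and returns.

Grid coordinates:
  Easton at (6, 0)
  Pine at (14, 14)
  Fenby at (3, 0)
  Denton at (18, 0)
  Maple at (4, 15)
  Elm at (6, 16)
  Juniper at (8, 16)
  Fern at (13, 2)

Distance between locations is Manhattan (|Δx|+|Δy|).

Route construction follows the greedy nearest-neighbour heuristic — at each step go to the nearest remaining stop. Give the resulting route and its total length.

Total distance 70 via the nearest-neighbour route Easton → Fenby → Fern → Denton → Pine → Juniper → Elm → Maple → Easton.

At Easton the remaining stops are Fenby 3, Fern 9, Denton 12, Elm 16, Maple 17, Juniper 18, Pine 22; go to Fenby.
At Fenby the remaining stops are Fern 12, Denton 15, Maple 16, Elm 19, Juniper 21, Pine 25; go to Fern.
At Fern the remaining stops are Denton 7, Pine 13, Juniper 19, Elm 21, Maple 22; go to Denton.
At Denton the remaining stops are Pine 18, Juniper 26, Elm 28, Maple 29; go to Pine.
At Pine the remaining stops are Juniper 8, Elm 10, Maple 11; go to Juniper.
At Juniper the remaining stops are Elm 2, Maple 5; go to Elm.
At Elm the remaining stops are Maple 3; go to Maple.
Return Maple→Easton: 17.
Total = 3 + 12 + 7 + 18 + 8 + 2 + 3 + 17 = 70.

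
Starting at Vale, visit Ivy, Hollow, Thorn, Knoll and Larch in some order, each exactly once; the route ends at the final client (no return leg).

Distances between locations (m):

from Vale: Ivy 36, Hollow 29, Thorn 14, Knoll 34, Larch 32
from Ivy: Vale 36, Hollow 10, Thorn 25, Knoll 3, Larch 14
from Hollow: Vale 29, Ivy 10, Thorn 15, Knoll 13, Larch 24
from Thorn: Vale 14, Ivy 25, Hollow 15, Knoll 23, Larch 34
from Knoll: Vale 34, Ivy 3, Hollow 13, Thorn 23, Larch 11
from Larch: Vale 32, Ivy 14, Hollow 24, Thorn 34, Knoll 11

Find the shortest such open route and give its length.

There are 5! = 120 possible orderings.
Vale - Ivy - Hollow - Thorn - Knoll - Larch: 36+10+15+23+11 = 95
Vale - Ivy - Hollow - Thorn - Larch - Knoll: 36+10+15+34+11 = 106
Vale - Ivy - Hollow - Knoll - Thorn - Larch: 36+10+13+23+34 = 116
Vale - Ivy - Hollow - Knoll - Larch - Thorn: 36+10+13+11+34 = 104
Vale - Ivy - Hollow - Larch - Thorn - Knoll: 36+10+24+34+23 = 127
Vale - Ivy - Hollow - Larch - Knoll - Thorn: 36+10+24+11+23 = 104
Vale - Ivy - Thorn - Hollow - Knoll - Larch: 36+25+15+13+11 = 100
Vale - Ivy - Thorn - Hollow - Larch - Knoll: 36+25+15+24+11 = 111
Vale - Ivy - Thorn - Knoll - Hollow - Larch: 36+25+23+13+24 = 121
Vale - Ivy - Thorn - Knoll - Larch - Hollow: 36+25+23+11+24 = 119
Vale - Ivy - Thorn - Larch - Hollow - Knoll: 36+25+34+24+13 = 132
Vale - Ivy - Thorn - Larch - Knoll - Hollow: 36+25+34+11+13 = 119
Vale - Ivy - Knoll - Hollow - Thorn - Larch: 36+3+13+15+34 = 101
Vale - Ivy - Knoll - Hollow - Larch - Thorn: 36+3+13+24+34 = 110
… (106 more)
Vale - Thorn - Hollow - Ivy - Knoll - Larch: 14+15+10+3+11 = 53  ← best
The minimum is 53.
One shortest path: Vale → Thorn → Hollow → Ivy → Knoll → Larch.

Shortest open route: 53 m.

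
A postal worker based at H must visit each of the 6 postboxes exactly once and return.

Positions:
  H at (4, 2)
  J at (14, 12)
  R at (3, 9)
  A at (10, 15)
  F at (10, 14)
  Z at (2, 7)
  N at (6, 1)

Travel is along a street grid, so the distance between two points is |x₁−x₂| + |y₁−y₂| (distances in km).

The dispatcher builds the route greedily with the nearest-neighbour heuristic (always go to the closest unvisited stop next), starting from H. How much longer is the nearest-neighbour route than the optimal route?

H: N=3, Z=7, R=8, F=18, A=19, J=20 ⇒ N
N: Z=10, R=11, F=17, A=18, J=19 ⇒ Z
Z: R=3, F=15, A=16, J=17 ⇒ R
R: F=12, A=13, J=14 ⇒ F
F: A=1, J=6 ⇒ A
A: J=7 ⇒ J
NN route H → N → Z → R → F → A → J → H costs 56.
Optimal: H → Z → R → J → A → F → N → H costs 52 (by enumerating all 360 distinct tours).
Excess = 56 − 52 = 4.

The nearest-neighbour route is 4 km longer than optimal.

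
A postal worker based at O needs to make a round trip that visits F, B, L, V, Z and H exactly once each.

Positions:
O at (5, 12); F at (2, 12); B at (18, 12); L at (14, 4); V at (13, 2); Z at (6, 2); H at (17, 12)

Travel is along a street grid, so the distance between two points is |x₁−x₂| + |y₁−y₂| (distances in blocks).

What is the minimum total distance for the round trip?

Minimum total distance: 52 blocks.

With 6 stops there are 6!/2 = 360 distinct round trips (a route and its reverse cost the same).
O→F→B→L→V→Z→H→O: 3+16+12+3+7+21+12 = 74
O→F→B→L→V→H→Z→O: 3+16+12+3+14+21+11 = 80
O→F→B→L→Z→V→H→O: 3+16+12+10+7+14+12 = 74
O→F→B→L→Z→H→V→O: 3+16+12+10+21+14+18 = 94
O→F→B→L→H→V→Z→O: 3+16+12+11+14+7+11 = 74
O→F→B→L→H→Z→V→O: 3+16+12+11+21+7+18 = 88
O→F→B→V→L→Z→H→O: 3+16+15+3+10+21+12 = 80
O→F→B→V→L→H→Z→O: 3+16+15+3+11+21+11 = 80
… (352 more)
O→F→B→H→L→V→Z→O: 3+16+1+11+3+7+11 = 52  ← best
The minimum is 52.
One optimal route: O → F → B → H → L → V → Z → O (or its reverse).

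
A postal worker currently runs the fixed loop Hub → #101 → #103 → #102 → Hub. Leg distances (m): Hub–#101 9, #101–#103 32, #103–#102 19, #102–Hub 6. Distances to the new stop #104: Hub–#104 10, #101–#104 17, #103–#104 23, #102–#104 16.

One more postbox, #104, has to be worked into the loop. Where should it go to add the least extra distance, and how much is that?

Adding 8 m by placing #104 on the #101–#103 leg.

Insertion cost between consecutive stops i–j is d(i,#104) + d(#104,j) − d(i,j):
  between Hub and #101: 10 + 17 − 9 = 18
  between #101 and #103: 17 + 23 − 32 = 8
  between #103 and #102: 23 + 16 − 19 = 20
  between #102 and Hub: 16 + 10 − 6 = 20
Cheapest insertion is between #101 and #103, adding 8.
New total = 66 + 8 = 74.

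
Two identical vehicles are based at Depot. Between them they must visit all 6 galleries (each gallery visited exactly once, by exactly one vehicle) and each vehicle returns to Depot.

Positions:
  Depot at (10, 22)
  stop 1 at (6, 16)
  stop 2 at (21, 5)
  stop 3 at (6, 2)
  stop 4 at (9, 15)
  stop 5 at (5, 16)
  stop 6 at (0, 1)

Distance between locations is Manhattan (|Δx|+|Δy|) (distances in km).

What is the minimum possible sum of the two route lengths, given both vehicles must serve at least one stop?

100 km — the smallest possible combined total.

There are 2^5 − 1 = 31 ways to divide the 6 stops into two non-empty groups. For each, the best each vehicle can do is its own shortest tour through its group:
  {stop 1} + {stop 2, stop 3, stop 4, stop 5, stop 6}: 20 + 86 = 106
  {stop 2} + {stop 1, stop 3, stop 4, stop 5, stop 6}: 56 + 62 = 118
  {stop 1, stop 2} + {stop 3, stop 4, stop 5, stop 6}: 64 + 62 = 126
  {stop 3} + {stop 1, stop 2, stop 4, stop 5, stop 6}: 48 + 86 = 134
  {stop 1, stop 3} + {stop 2, stop 4, stop 5, stop 6}: 48 + 86 = 134
  {stop 2, stop 3} + {stop 1, stop 4, stop 5, stop 6}: 70 + 62 = 132
  … (31 splits in total)
  {stop 4} + {stop 1, stop 2, stop 3, stop 5, stop 6}: 16 + 84 = 100  ← best
Best: vehicle 1 Depot → stop 4 → Depot = 16; vehicle 2 Depot → stop 1 → stop 5 → stop 6 → stop 3 → stop 2 → Depot = 84; combined 100.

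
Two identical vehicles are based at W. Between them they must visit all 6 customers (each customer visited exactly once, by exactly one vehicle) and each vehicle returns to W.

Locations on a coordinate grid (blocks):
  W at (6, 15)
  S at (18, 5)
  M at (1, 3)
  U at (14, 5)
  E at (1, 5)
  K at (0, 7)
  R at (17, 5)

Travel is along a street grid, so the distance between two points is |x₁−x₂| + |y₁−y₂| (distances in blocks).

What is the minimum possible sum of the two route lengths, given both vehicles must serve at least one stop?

Check every non-empty split of the stops between the two vehicles; for each half take its own optimal tour:
  {S} + {M, U, E, K, R}: 44 + 58 = 102
  {M} + {S, U, E, K, R}: 34 + 56 = 90
  {S, M} + {U, E, K, R}: 58 + 54 = 112
  {U} + {S, M, E, K, R}: 36 + 60 = 96
  {S, U} + {M, E, K, R}: 44 + 58 = 102
  {M, U} + {S, E, K, R}: 50 + 56 = 106
  … (31 splits in total)
  {M, E, K} + {S, U, R}: 36 + 44 = 80  ← best
Best: vehicle 1 W → M → E → K → W = 36; vehicle 2 W → S → R → U → W = 44; combined 80.

80 blocks — the smallest possible combined total.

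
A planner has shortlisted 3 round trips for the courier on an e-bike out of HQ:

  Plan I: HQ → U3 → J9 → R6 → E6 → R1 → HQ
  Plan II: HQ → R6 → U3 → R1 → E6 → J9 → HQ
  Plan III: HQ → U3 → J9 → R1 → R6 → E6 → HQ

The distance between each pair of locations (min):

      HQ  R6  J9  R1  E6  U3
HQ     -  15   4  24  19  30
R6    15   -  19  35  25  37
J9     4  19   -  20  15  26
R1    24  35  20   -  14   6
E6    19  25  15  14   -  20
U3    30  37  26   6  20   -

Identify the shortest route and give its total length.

91 min — Plan II is the shortest.

Plan I: 30 + 26 + 19 + 25 + 14 + 24 = 138
Plan II: 15 + 37 + 6 + 14 + 15 + 4 = 91
Plan III: 30 + 26 + 20 + 35 + 25 + 19 = 155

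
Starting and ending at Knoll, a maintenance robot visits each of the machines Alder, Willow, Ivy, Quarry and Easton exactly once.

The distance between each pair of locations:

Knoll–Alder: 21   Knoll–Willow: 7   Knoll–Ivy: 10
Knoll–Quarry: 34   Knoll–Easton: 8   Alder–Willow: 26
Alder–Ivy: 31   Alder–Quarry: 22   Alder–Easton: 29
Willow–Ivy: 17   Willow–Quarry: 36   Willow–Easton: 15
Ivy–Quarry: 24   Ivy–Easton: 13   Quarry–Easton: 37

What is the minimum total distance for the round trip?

100 — the shortest possible round trip.

With 5 stops there are 5!/2 = 60 distinct round trips (a route and its reverse cost the same).
Knoll → Alder → Willow → Ivy → Quarry → Easton → Knoll: 21+26+17+24+37+8 = 133
Knoll → Alder → Willow → Ivy → Easton → Quarry → Knoll: 21+26+17+13+37+34 = 148
Knoll → Alder → Willow → Quarry → Ivy → Easton → Knoll: 21+26+36+24+13+8 = 128
Knoll → Alder → Willow → Quarry → Easton → Ivy → Knoll: 21+26+36+37+13+10 = 143
Knoll → Alder → Willow → Easton → Ivy → Quarry → Knoll: 21+26+15+13+24+34 = 133
Knoll → Alder → Willow → Easton → Quarry → Ivy → Knoll: 21+26+15+37+24+10 = 133
Knoll → Alder → Ivy → Willow → Quarry → Easton → Knoll: 21+31+17+36+37+8 = 150
Knoll → Alder → Ivy → Willow → Easton → Quarry → Knoll: 21+31+17+15+37+34 = 155
Knoll → Alder → Ivy → Quarry → Willow → Easton → Knoll: 21+31+24+36+15+8 = 135
Knoll → Alder → Ivy → Quarry → Easton → Willow → Knoll: 21+31+24+37+15+7 = 135
Knoll → Alder → Ivy → Easton → Willow → Quarry → Knoll: 21+31+13+15+36+34 = 150
Knoll → Alder → Ivy → Easton → Quarry → Willow → Knoll: 21+31+13+37+36+7 = 145
Knoll → Alder → Quarry → Willow → Ivy → Easton → Knoll: 21+22+36+17+13+8 = 117
Knoll → Alder → Quarry → Willow → Easton → Ivy → Knoll: 21+22+36+15+13+10 = 117
… (46 more)
Knoll → Willow → Alder → Quarry → Ivy → Easton → Knoll: 7+26+22+24+13+8 = 100  ← best
The minimum is 100.
One optimal route: Knoll → Willow → Alder → Quarry → Ivy → Easton → Knoll (or its reverse).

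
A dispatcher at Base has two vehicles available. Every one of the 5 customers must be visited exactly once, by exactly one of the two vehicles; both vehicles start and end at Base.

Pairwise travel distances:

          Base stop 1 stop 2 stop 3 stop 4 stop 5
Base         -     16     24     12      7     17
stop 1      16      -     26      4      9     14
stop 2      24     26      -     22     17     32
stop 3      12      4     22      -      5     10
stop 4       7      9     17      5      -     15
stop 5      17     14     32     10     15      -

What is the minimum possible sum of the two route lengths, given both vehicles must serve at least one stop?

Minimum combined distance: 95.

Check every non-empty split of the stops between the two vehicles; for each half take its own optimal tour:
  {stop 1} + {stop 2, stop 3, stop 4, stop 5}: 32 + 73 = 105
  {stop 2} + {stop 1, stop 3, stop 4, stop 5}: 48 + 47 = 95
  {stop 1, stop 2} + {stop 3, stop 4, stop 5}: 66 + 39 = 105
  {stop 3} + {stop 1, stop 2, stop 4, stop 5}: 24 + 81 = 105
  {stop 1, stop 3} + {stop 2, stop 4, stop 5}: 32 + 73 = 105
  {stop 2, stop 3} + {stop 1, stop 4, stop 5}: 58 + 47 = 105
  … (15 splits in total)
Best: vehicle 1 Base → stop 2 → Base = 48; vehicle 2 Base → stop 4 → stop 1 → stop 3 → stop 5 → Base = 47; combined 95.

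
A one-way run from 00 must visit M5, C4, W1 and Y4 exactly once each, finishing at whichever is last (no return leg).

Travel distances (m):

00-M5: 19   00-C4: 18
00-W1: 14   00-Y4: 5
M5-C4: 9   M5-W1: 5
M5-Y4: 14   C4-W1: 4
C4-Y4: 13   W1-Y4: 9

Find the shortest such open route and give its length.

27 m — the minimum one-way total.

There are 4! = 24 possible orderings.
00→M5→C4→W1→Y4: 19+9+4+9 = 41
00→M5→C4→Y4→W1: 19+9+13+9 = 50
00→M5→W1→C4→Y4: 19+5+4+13 = 41
00→M5→W1→Y4→C4: 19+5+9+13 = 46
00→M5→Y4→C4→W1: 19+14+13+4 = 50
00→M5→Y4→W1→C4: 19+14+9+4 = 46
00→C4→M5→W1→Y4: 18+9+5+9 = 41
00→C4→M5→Y4→W1: 18+9+14+9 = 50
00→C4→W1→M5→Y4: 18+4+5+14 = 41
00→C4→W1→Y4→M5: 18+4+9+14 = 45
00→C4→Y4→M5→W1: 18+13+14+5 = 50
00→C4→Y4→W1→M5: 18+13+9+5 = 45
00→W1→M5→C4→Y4: 14+5+9+13 = 41
00→W1→M5→Y4→C4: 14+5+14+13 = 46
… (10 more)
00→Y4→C4→W1→M5: 5+13+4+5 = 27  ← best
The minimum is 27.
One shortest path: 00 → Y4 → C4 → W1 → M5.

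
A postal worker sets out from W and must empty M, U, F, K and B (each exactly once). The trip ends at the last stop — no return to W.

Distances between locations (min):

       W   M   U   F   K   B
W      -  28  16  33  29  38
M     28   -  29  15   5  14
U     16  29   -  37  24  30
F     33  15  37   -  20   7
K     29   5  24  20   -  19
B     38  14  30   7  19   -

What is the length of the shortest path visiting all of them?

There are 5! = 120 possible orderings.
W → M → U → F → K → B: 28+29+37+20+19 = 133
W → M → U → F → B → K: 28+29+37+7+19 = 120
W → M → U → K → F → B: 28+29+24+20+7 = 108
W → M → U → K → B → F: 28+29+24+19+7 = 107
W → M → U → B → F → K: 28+29+30+7+20 = 114
W → M → U → B → K → F: 28+29+30+19+20 = 126
W → M → F → U → K → B: 28+15+37+24+19 = 123
W → M → F → U → B → K: 28+15+37+30+19 = 129
W → M → F → K → U → B: 28+15+20+24+30 = 117
W → M → F → K → B → U: 28+15+20+19+30 = 112
W → M → F → B → U → K: 28+15+7+30+24 = 104
W → M → F → B → K → U: 28+15+7+19+24 = 93
W → M → K → U → F → B: 28+5+24+37+7 = 101
W → M → K → U → B → F: 28+5+24+30+7 = 94
… (106 more)
W → U → K → M → B → F: 16+24+5+14+7 = 66  ← best
The minimum is 66.
One shortest path: W → U → K → M → B → F.

Minimum one-way distance = 66 min.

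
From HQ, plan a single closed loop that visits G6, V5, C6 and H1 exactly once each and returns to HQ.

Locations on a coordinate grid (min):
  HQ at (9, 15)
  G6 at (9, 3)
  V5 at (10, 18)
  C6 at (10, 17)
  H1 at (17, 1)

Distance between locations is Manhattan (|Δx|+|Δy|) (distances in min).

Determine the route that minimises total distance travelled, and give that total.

With 4 stops there are 4!/2 = 12 distinct round trips (a route and its reverse cost the same).
HQ→G6→V5→C6→H1→HQ: 12+16+1+23+22 = 74
HQ→G6→V5→H1→C6→HQ: 12+16+24+23+3 = 78
HQ→G6→C6→V5→H1→HQ: 12+15+1+24+22 = 74
HQ→G6→C6→H1→V5→HQ: 12+15+23+24+4 = 78
HQ→G6→H1→V5→C6→HQ: 12+10+24+1+3 = 50
HQ→G6→H1→C6→V5→HQ: 12+10+23+1+4 = 50
HQ→V5→G6→C6→H1→HQ: 4+16+15+23+22 = 80
HQ→V5→G6→H1→C6→HQ: 4+16+10+23+3 = 56
HQ→V5→C6→G6→H1→HQ: 4+1+15+10+22 = 52
HQ→V5→H1→G6→C6→HQ: 4+24+10+15+3 = 56
HQ→C6→G6→V5→H1→HQ: 3+15+16+24+22 = 80
HQ→C6→V5→G6→H1→HQ: 3+1+16+10+22 = 52
The minimum is 50.
One optimal route: HQ → G6 → H1 → V5 → C6 → HQ (or its reverse).

50 min — the shortest possible round trip.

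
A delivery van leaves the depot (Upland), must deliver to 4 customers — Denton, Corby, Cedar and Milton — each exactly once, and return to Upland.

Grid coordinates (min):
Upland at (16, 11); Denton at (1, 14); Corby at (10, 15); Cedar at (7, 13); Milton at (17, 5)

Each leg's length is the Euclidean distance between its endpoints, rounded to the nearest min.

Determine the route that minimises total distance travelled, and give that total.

Shortest round trip = 41 min.

There are 12 distinct closed tours to check (reversals are equivalent).
Upland - Denton - Corby - Cedar - Milton - Upland: 15+9+4+13+6 = 47
Upland - Denton - Corby - Milton - Cedar - Upland: 15+9+12+13+9 = 58
Upland - Denton - Cedar - Corby - Milton - Upland: 15+6+4+12+6 = 43
Upland - Denton - Cedar - Milton - Corby - Upland: 15+6+13+12+7 = 53
Upland - Denton - Milton - Corby - Cedar - Upland: 15+18+12+4+9 = 58
Upland - Denton - Milton - Cedar - Corby - Upland: 15+18+13+4+7 = 57
Upland - Corby - Denton - Cedar - Milton - Upland: 7+9+6+13+6 = 41
Upland - Corby - Denton - Milton - Cedar - Upland: 7+9+18+13+9 = 56
Upland - Corby - Cedar - Denton - Milton - Upland: 7+4+6+18+6 = 41
Upland - Corby - Milton - Denton - Cedar - Upland: 7+12+18+6+9 = 52
Upland - Cedar - Denton - Corby - Milton - Upland: 9+6+9+12+6 = 42
Upland - Cedar - Corby - Denton - Milton - Upland: 9+4+9+18+6 = 46
The minimum is 41.
One optimal route: Upland → Corby → Denton → Cedar → Milton → Upland (or its reverse).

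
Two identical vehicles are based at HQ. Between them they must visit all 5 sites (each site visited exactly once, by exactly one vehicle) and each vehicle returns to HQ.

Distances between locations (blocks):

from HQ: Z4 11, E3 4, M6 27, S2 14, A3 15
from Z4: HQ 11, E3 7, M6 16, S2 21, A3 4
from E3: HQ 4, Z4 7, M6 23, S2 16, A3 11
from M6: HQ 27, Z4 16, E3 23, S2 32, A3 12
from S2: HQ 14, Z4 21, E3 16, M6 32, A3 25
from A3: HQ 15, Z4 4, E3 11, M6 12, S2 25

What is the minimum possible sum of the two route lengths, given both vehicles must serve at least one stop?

Try each way of splitting the stops between the two vehicles (each non-empty) and, for each split, find the best tour for each vehicle:
  {Z4} + {E3, M6, S2, A3}: 22 + 73 = 95
  {E3} + {Z4, M6, S2, A3}: 8 + 73 = 81
  {Z4, E3} + {M6, S2, A3}: 22 + 73 = 95
  {M6} + {Z4, E3, S2, A3}: 54 + 54 = 108
  {Z4, M6} + {E3, S2, A3}: 54 + 54 = 108
  {E3, M6} + {Z4, S2, A3}: 54 + 54 = 108
  … (15 splits in total)
Best: vehicle 1 HQ → E3 → HQ = 8; vehicle 2 HQ → Z4 → A3 → M6 → S2 → HQ = 73; combined 81.

Minimum combined distance: 81 blocks.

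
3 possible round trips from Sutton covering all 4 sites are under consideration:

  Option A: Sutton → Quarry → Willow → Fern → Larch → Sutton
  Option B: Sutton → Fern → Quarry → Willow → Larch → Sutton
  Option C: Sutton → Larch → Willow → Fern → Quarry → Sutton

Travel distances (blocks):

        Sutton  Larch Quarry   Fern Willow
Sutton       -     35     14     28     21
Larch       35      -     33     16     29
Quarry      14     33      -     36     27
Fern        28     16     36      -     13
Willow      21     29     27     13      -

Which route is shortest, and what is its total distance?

Option A: 14 + 27 + 13 + 16 + 35 = 105
Option B: 28 + 36 + 27 + 29 + 35 = 155
Option C: 35 + 29 + 13 + 36 + 14 = 127

Shortest is Option A, total 105 blocks.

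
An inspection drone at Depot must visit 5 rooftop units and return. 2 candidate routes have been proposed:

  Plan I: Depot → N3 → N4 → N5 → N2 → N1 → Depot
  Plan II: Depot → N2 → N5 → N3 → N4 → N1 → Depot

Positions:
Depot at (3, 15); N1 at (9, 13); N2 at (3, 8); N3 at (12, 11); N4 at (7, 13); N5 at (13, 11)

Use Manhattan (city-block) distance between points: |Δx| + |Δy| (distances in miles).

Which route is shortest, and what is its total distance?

Shortest is Plan II, total 38 miles.

Plan I: 13 + 7 + 8 + 13 + 11 + 8 = 60
Plan II: 7 + 13 + 1 + 7 + 2 + 8 = 38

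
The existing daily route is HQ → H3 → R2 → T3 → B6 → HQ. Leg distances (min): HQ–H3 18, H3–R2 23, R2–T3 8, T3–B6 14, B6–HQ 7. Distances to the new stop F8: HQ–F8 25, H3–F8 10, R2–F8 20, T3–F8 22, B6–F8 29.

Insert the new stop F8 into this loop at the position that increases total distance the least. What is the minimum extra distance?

Insertion cost between consecutive stops i–j is d(i,F8) + d(F8,j) − d(i,j):
  between HQ and H3: 25 + 10 − 18 = 17
  between H3 and R2: 10 + 20 − 23 = 7
  between R2 and T3: 20 + 22 − 8 = 34
  between T3 and B6: 22 + 29 − 14 = 37
  between B6 and HQ: 29 + 25 − 7 = 47
Cheapest insertion is between H3 and R2, adding 7.
New total = 70 + 7 = 77.

+7 min — insert F8 between H3 and R2.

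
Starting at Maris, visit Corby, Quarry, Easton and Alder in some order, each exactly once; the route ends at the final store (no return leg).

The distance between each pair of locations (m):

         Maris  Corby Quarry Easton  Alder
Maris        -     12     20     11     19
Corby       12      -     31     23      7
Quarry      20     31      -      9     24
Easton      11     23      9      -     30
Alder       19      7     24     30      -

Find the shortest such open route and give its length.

51 m — the minimum one-way total.

There are 4! = 24 possible orderings.
Maris → Corby → Quarry → Easton → Alder: 12+31+9+30 = 82
Maris → Corby → Quarry → Alder → Easton: 12+31+24+30 = 97
Maris → Corby → Easton → Quarry → Alder: 12+23+9+24 = 68
Maris → Corby → Easton → Alder → Quarry: 12+23+30+24 = 89
Maris → Corby → Alder → Quarry → Easton: 12+7+24+9 = 52
Maris → Corby → Alder → Easton → Quarry: 12+7+30+9 = 58
Maris → Quarry → Corby → Easton → Alder: 20+31+23+30 = 104
Maris → Quarry → Corby → Alder → Easton: 20+31+7+30 = 88
Maris → Quarry → Easton → Corby → Alder: 20+9+23+7 = 59
Maris → Quarry → Easton → Alder → Corby: 20+9+30+7 = 66
Maris → Quarry → Alder → Corby → Easton: 20+24+7+23 = 74
Maris → Quarry → Alder → Easton → Corby: 20+24+30+23 = 97
Maris → Easton → Corby → Quarry → Alder: 11+23+31+24 = 89
Maris → Easton → Corby → Alder → Quarry: 11+23+7+24 = 65
… (10 more)
Maris → Easton → Quarry → Alder → Corby: 11+9+24+7 = 51  ← best
The minimum is 51.
One shortest path: Maris → Easton → Quarry → Alder → Corby.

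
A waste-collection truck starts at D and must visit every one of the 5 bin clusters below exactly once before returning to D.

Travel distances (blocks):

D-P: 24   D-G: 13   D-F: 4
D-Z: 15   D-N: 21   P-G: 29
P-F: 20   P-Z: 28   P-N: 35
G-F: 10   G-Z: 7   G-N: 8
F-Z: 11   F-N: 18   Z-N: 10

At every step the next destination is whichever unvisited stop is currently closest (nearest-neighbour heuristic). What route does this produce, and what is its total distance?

Nearest-neighbour total = 90 blocks; route D → F → G → Z → N → P → D.

D → [F:4 / G:13 / Z:15 / N:21 / P:24] → F (4)
F → [G:10 / Z:11 / N:18 / P:20] → G (10)
G → [Z:7 / N:8 / P:29] → Z (7)
Z → [N:10 / P:28] → N (10)
N → [P:35] → P (35)
Return P→D: 24.
Total = 4 + 10 + 7 + 10 + 35 + 24 = 90.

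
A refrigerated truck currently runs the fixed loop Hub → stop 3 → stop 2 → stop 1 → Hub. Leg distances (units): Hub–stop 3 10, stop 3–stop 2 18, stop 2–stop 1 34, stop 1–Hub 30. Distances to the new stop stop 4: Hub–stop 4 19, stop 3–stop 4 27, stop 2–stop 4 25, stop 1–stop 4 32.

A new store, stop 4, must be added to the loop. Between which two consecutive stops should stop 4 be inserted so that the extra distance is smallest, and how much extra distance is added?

Insertion cost between consecutive stops i–j is d(i,stop 4) + d(stop 4,j) − d(i,j):
  between Hub and stop 3: 19 + 27 − 10 = 36
  between stop 3 and stop 2: 27 + 25 − 18 = 34
  between stop 2 and stop 1: 25 + 32 − 34 = 23
  between stop 1 and Hub: 32 + 19 − 30 = 21
Cheapest insertion is between stop 1 and Hub, adding 21.
New total = 92 + 21 = 113.

+21 — insert stop 4 between stop 1 and Hub.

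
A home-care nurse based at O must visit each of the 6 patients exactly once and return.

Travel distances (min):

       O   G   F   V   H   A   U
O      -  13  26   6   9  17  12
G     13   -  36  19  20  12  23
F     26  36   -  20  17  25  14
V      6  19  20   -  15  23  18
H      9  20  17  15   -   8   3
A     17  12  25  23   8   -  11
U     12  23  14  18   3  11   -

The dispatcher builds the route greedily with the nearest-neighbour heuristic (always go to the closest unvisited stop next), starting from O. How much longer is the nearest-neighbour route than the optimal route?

O: V=6, H=9, U=12, G=13, A=17, F=26 ⇒ V
V: H=15, U=18, G=19, F=20, A=23 ⇒ H
H: U=3, A=8, F=17, G=20 ⇒ U
U: A=11, F=14, G=23 ⇒ A
A: G=12, F=25 ⇒ G
G: F=36 ⇒ F
NN route O → V → H → U → A → G → F → O costs 109.
Optimal: O → G → A → H → U → F → V → O costs 76 (by enumerating all 360 distinct tours).
Excess = 109 − 76 = 33.

Excess over optimum: 33 min.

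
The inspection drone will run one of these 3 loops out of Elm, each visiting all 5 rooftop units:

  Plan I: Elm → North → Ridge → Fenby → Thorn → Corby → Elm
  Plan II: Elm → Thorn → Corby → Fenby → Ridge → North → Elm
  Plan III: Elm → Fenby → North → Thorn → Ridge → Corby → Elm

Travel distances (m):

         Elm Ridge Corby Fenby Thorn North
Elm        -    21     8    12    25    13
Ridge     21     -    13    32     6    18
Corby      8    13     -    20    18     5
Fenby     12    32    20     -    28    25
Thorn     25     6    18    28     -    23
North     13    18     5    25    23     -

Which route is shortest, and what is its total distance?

Plan I: 13 + 18 + 32 + 28 + 18 + 8 = 117
Plan II: 25 + 18 + 20 + 32 + 18 + 13 = 126
Plan III: 12 + 25 + 23 + 6 + 13 + 8 = 87

87 m — Plan III is the shortest.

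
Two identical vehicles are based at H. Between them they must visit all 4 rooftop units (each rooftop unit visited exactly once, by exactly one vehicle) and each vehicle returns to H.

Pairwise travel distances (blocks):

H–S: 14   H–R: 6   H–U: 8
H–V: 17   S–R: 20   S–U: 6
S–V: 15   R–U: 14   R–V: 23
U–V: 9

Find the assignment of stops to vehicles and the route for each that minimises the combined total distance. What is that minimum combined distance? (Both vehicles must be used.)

Try each way of splitting the stops between the two vehicles (each non-empty) and, for each split, find the best tour for each vehicle:
  {S} + {R, U, V}: 28 + 46 = 74
  {R} + {S, U, V}: 12 + 46 = 58
  {S, R} + {U, V}: 40 + 34 = 74
  {U} + {S, R, V}: 16 + 58 = 74
  {S, U} + {R, V}: 28 + 46 = 74
  {R, U} + {S, V}: 28 + 46 = 74
  … (7 splits in total)
Best: vehicle 1 H → R → H = 12; vehicle 2 H → S → U → V → H = 46; combined 58.

58 blocks — the smallest possible combined total.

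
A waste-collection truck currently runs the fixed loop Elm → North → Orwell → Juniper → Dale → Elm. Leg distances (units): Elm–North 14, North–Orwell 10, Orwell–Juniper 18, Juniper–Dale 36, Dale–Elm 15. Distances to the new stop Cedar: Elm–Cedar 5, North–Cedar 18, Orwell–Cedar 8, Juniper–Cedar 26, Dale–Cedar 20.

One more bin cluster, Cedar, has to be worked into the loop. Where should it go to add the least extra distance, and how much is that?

Insertion cost between consecutive stops i–j is d(i,Cedar) + d(Cedar,j) − d(i,j):
  between Elm and North: 5 + 18 − 14 = 9
  between North and Orwell: 18 + 8 − 10 = 16
  between Orwell and Juniper: 8 + 26 − 18 = 16
  between Juniper and Dale: 26 + 20 − 36 = 10
  between Dale and Elm: 20 + 5 − 15 = 10
Cheapest insertion is between Elm and North, adding 9.
New total = 93 + 9 = 102.

+9 — insert Cedar between Elm and North.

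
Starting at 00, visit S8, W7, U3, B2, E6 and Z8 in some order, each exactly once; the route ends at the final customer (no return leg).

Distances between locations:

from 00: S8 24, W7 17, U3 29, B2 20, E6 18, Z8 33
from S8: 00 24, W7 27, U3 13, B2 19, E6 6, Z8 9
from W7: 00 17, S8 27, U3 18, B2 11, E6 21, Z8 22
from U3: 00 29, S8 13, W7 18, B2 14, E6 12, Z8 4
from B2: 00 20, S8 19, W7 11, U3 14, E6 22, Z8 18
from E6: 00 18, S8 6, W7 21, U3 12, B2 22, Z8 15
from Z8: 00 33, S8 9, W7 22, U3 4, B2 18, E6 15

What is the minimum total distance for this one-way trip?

There are 6! = 720 possible orderings.
00 - S8 - W7 - U3 - B2 - E6 - Z8: 24+27+18+14+22+15 = 120
00 - S8 - W7 - U3 - B2 - Z8 - E6: 24+27+18+14+18+15 = 116
00 - S8 - W7 - U3 - E6 - B2 - Z8: 24+27+18+12+22+18 = 121
00 - S8 - W7 - U3 - E6 - Z8 - B2: 24+27+18+12+15+18 = 114
00 - S8 - W7 - U3 - Z8 - B2 - E6: 24+27+18+4+18+22 = 113
00 - S8 - W7 - U3 - Z8 - E6 - B2: 24+27+18+4+15+22 = 110
00 - S8 - W7 - B2 - U3 - E6 - Z8: 24+27+11+14+12+15 = 103
00 - S8 - W7 - B2 - U3 - Z8 - E6: 24+27+11+14+4+15 = 95
… (712 more)
00 - W7 - B2 - U3 - Z8 - S8 - E6: 17+11+14+4+9+6 = 61  ← best
The minimum is 61.
One shortest path: 00 → W7 → B2 → U3 → Z8 → S8 → E6.

Minimum one-way distance = 61.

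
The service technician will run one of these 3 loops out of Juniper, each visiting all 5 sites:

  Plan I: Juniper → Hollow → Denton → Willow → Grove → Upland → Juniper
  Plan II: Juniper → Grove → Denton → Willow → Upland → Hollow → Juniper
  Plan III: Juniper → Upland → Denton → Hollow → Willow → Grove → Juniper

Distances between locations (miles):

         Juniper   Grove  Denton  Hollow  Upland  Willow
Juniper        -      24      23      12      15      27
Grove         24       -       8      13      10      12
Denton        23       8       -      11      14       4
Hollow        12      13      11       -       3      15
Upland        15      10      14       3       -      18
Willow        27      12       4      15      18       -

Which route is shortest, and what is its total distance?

Shortest is Plan I, total 64 miles.

Plan I: 12 + 11 + 4 + 12 + 10 + 15 = 64
Plan II: 24 + 8 + 4 + 18 + 3 + 12 = 69
Plan III: 15 + 14 + 11 + 15 + 12 + 24 = 91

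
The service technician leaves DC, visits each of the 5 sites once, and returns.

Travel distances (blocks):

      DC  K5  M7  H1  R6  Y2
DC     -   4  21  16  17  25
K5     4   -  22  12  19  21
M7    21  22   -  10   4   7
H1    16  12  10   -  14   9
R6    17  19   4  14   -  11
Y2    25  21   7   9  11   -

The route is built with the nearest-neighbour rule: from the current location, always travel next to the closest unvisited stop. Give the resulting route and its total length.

At DC the remaining stops are K5 4, H1 16, R6 17, M7 21, Y2 25; go to K5.
At K5 the remaining stops are H1 12, R6 19, Y2 21, M7 22; go to H1.
At H1 the remaining stops are Y2 9, M7 10, R6 14; go to Y2.
At Y2 the remaining stops are M7 7, R6 11; go to M7.
At M7 the remaining stops are R6 4; go to R6.
Return R6→DC: 17.
Total = 4 + 12 + 9 + 7 + 4 + 17 = 53.

53 blocks along DC → K5 → H1 → Y2 → M7 → R6 → DC.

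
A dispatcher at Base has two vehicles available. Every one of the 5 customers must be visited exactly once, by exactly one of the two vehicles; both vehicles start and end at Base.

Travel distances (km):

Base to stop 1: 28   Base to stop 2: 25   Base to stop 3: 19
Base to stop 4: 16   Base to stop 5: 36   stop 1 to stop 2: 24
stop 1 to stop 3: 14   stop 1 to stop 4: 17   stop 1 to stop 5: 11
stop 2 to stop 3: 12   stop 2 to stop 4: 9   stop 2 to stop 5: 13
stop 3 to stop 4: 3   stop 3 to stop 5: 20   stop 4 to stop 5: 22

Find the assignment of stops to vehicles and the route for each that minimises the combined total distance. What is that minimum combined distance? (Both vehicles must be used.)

Minimum combined distance: 114 km.

Check every non-empty split of the stops between the two vehicles; for each half take its own optimal tour:
  {stop 1} + {stop 2, stop 3, stop 4, stop 5}: 56 + 77 = 133
  {stop 2} + {stop 1, stop 3, stop 4, stop 5}: 50 + 78 = 128
  {stop 1, stop 2} + {stop 3, stop 4, stop 5}: 77 + 75 = 152
  {stop 3} + {stop 1, stop 2, stop 4, stop 5}: 38 + 77 = 115
  {stop 1, stop 3} + {stop 2, stop 4, stop 5}: 61 + 74 = 135
  {stop 2, stop 3} + {stop 1, stop 4, stop 5}: 56 + 77 = 133
  … (15 splits in total)
  {stop 4} + {stop 1, stop 2, stop 3, stop 5}: 32 + 82 = 114  ← best
Best: vehicle 1 Base → stop 4 → Base = 32; vehicle 2 Base → stop 2 → stop 5 → stop 1 → stop 3 → Base = 82; combined 114.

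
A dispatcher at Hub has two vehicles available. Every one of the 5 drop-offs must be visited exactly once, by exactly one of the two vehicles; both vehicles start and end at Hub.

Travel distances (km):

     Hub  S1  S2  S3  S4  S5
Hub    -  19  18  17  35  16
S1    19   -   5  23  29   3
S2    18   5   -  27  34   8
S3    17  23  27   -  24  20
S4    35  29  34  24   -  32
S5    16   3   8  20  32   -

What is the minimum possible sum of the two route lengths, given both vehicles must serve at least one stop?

There are 2^4 − 1 = 15 ways to divide the 5 stops into two non-empty groups. For each, the best each vehicle can do is its own shortest tour through its group:
  {S1} + {S2, S3, S4, S5}: 38 + 99 = 137
  {S2} + {S1, S3, S4, S5}: 36 + 89 = 125
  {S1, S2} + {S3, S4, S5}: 42 + 89 = 131
  {S3} + {S1, S2, S4, S5}: 34 + 93 = 127
  {S1, S3} + {S2, S4, S5}: 59 + 93 = 152
  {S2, S3} + {S1, S4, S5}: 62 + 83 = 145
  … (15 splits in total)
  {S3, S4} + {S1, S2, S5}: 76 + 42 = 118  ← best
Best: vehicle 1 Hub → S3 → S4 → Hub = 76; vehicle 2 Hub → S2 → S1 → S5 → Hub = 42; combined 118.

Minimum combined distance: 118 km.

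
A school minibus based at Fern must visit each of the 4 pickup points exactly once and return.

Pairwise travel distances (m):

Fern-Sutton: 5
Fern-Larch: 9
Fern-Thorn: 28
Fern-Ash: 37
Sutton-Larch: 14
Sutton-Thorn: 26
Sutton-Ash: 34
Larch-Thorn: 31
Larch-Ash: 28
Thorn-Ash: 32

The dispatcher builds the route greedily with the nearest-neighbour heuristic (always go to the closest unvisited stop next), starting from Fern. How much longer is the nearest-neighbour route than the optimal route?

Excess over optimum: 7 m.

From Fern: Sutton=5, Larch=9, Thorn=28, Ash=37 → choose Sutton (5).
From Sutton: Larch=14, Thorn=26, Ash=34 → choose Larch (14).
From Larch: Ash=28, Thorn=31 → choose Ash (28).
From Ash: Thorn=32 → choose Thorn (32).
NN route Fern → Sutton → Larch → Ash → Thorn → Fern costs 107.
Optimal: Fern → Sutton → Thorn → Ash → Larch → Fern costs 100 (by enumerating all 12 distinct tours).
Excess = 107 − 100 = 7.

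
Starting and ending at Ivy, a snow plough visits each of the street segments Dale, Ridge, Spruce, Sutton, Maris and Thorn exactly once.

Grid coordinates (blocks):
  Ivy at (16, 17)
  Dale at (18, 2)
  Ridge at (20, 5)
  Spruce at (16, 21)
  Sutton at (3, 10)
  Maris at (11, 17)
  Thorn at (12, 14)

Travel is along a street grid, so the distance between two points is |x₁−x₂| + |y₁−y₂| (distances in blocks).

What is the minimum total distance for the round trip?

Ivy→Dale→Ridge→Spruce→Sutton→Maris→Thorn→Ivy: 17+5+20+24+15+4+7 = 92
Ivy→Dale→Ridge→Spruce→Sutton→Thorn→Maris→Ivy: 17+5+20+24+13+4+5 = 88
Ivy→Dale→Ridge→Spruce→Maris→Sutton→Thorn→Ivy: 17+5+20+9+15+13+7 = 86
Ivy→Dale→Ridge→Spruce→Maris→Thorn→Sutton→Ivy: 17+5+20+9+4+13+20 = 88
Ivy→Dale→Ridge→Spruce→Thorn→Sutton→Maris→Ivy: 17+5+20+11+13+15+5 = 86
Ivy→Dale→Ridge→Spruce→Thorn→Maris→Sutton→Ivy: 17+5+20+11+4+15+20 = 92
Ivy→Dale→Ridge→Sutton→Spruce→Maris→Thorn→Ivy: 17+5+22+24+9+4+7 = 88
Ivy→Dale→Ridge→Sutton→Spruce→Thorn→Maris→Ivy: 17+5+22+24+11+4+5 = 88
… (352 more)
Ivy→Dale→Ridge→Sutton→Thorn→Maris→Spruce→Ivy: 17+5+22+13+4+9+4 = 74  ← best
The minimum is 74.
One optimal route: Ivy → Dale → Ridge → Sutton → Thorn → Maris → Spruce → Ivy (or its reverse).

Shortest round trip = 74 blocks.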